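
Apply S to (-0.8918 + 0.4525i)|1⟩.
(-0.4525 - 0.8918i)|1⟩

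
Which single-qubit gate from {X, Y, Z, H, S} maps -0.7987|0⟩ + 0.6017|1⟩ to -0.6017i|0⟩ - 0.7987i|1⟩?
Y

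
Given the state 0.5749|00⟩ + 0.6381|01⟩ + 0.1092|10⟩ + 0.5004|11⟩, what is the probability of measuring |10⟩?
0.01192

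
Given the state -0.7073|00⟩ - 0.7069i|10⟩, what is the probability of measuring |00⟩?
0.5003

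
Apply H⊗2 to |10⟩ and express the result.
1/2|00⟩ + 1/2|01⟩ - 1/2|10⟩ - 1/2|11⟩

H⊗2 gives amp(|y⟩) = (1/2) Σ_x (−1)^(x·y) amp(|x⟩), where x·y is the number of positions in which both x and y have a 1.
|00⟩: (1)/2 = 1/2
|01⟩: (1)/2 = 1/2
|10⟩: (-1)/2 = -1/2
|11⟩: (-1)/2 = -1/2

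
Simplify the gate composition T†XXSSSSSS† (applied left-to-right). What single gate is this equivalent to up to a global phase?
T†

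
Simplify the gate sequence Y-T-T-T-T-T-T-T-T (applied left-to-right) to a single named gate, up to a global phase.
Y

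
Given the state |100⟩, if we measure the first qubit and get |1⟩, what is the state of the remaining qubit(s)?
|00⟩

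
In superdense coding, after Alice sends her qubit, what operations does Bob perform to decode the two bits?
CNOT (Alice's qubit controls Bob's), then H on Alice's qubit, then measure both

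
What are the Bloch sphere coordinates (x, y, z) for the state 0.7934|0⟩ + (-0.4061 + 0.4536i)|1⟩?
(-0.6444, 0.7198, 0.2588)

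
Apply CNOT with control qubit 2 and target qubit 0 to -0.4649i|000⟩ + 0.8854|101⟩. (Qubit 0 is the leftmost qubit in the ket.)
-0.4649i|000⟩ + 0.8854|001⟩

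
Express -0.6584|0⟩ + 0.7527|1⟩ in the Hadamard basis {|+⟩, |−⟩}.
0.06668|+⟩ - 0.9978|−⟩

With |ψ⟩ = α|0⟩ + β|1⟩, the Hadamard-basis coefficients are ⟨+|ψ⟩ = (α + β)/√2 and ⟨−|ψ⟩ = (α − β)/√2.
Here α = -0.6584, β = 0.7527: (α + β)/√2 = 0.06668, (α − β)/√2 = -0.9978.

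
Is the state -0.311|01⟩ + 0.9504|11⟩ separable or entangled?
Separable

Writing the state as a|00⟩ + b|01⟩ + c|10⟩ + d|11⟩, it is a product state iff ad − bc = 0.
Here (a, b, c, d) = (0, -0.311, 0, 0.9504): ad − bc = (0)(0.9504) − (-0.311)(0) = 0, so the state is separable.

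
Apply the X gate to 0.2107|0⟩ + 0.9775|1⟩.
0.9775|0⟩ + 0.2107|1⟩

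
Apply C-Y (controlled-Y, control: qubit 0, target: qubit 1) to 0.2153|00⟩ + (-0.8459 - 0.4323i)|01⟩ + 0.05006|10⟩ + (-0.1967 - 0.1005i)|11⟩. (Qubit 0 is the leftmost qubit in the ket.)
0.2153|00⟩ + (-0.8459 - 0.4323i)|01⟩ + (-0.1005 + 0.1967i)|10⟩ + 0.05006i|11⟩

C-Y leaves the control-|0⟩ kets |00⟩, |01⟩ unchanged and applies Y to qubit 1 on the control-|1⟩ pair (|10⟩, |11⟩).
Y = [[0, -i], [i, 0]].
With a = amp(|10⟩) = 0.05006 and b = amp(|11⟩) = (-0.1967 - 0.1005i):
new amp(|10⟩) = (-i)·b = (-0.1005 + 0.1967i)
new amp(|11⟩) = (i)·a = 0.05006i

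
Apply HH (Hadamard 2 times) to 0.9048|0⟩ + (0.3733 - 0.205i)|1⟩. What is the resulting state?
0.9048|0⟩ + (0.3733 - 0.205i)|1⟩

H² = I, so an even number of Hadamards cancels: H^2 = I and the state is unchanged.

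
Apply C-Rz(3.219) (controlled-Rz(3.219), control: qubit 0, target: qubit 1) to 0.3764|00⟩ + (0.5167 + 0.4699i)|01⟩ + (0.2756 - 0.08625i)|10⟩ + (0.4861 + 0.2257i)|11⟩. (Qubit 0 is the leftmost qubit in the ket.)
0.3764|00⟩ + (0.5167 + 0.4699i)|01⟩ + (-0.09685 - 0.2721i)|10⟩ + (-0.2443 + 0.477i)|11⟩

C-Rz(3.219) leaves the control-|0⟩ kets |00⟩, |01⟩ unchanged and applies Rz(3.219) to qubit 1 on the control-|1⟩ pair (|10⟩, |11⟩).
Rz(3.219) = [[e^(−iθ/2), 0], [0, e^(iθ/2)]] with e^(±iθ/2) = cos(θ/2) ± i·sin(θ/2); θ = 3.219, cos(θ/2) ≈ -0.038694, sin(θ/2) ≈ 0.999251.
With a = amp(|10⟩) = (0.2756 - 0.08625i) and b = amp(|11⟩) = (0.4861 + 0.2257i):
new amp(|10⟩) = (-0.038694 - 0.999251i)·a = (-0.09685 - 0.2721i)
new amp(|11⟩) = (-0.038694 + 0.999251i)·b = (-0.2443 + 0.477i)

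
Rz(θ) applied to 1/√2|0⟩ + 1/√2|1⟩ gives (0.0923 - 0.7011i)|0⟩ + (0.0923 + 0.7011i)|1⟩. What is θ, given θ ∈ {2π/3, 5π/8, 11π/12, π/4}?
11π/12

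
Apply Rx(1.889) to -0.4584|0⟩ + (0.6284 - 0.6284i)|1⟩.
(-0.7778 - 0.5091i)|0⟩ + (0.3683 + 0.003062i)|1⟩

Rx(1.889) = [[cos(θ/2), −i·sin(θ/2)], [−i·sin(θ/2), cos(θ/2)]]; θ = 1.889, cos(θ/2) ≈ 0.586148, sin(θ/2) ≈ 0.810204.
With a = amp(|0⟩) = -0.4584 and b = amp(|1⟩) = (0.6284 - 0.6284i):
new amp(|0⟩) = (0.586148)·a + (-0.810204i)·b = (-0.7778 - 0.5091i)
new amp(|1⟩) = (-0.810204i)·a + (0.586148)·b = (0.3683 + 0.003062i)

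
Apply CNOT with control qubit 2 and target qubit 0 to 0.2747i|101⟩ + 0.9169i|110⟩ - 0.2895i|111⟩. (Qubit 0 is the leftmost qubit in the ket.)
0.2747i|001⟩ - 0.2895i|011⟩ + 0.9169i|110⟩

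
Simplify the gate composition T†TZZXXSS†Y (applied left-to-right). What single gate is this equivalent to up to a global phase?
Y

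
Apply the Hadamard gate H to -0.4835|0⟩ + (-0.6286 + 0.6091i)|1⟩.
(-0.7864 + 0.4307i)|0⟩ + (0.1026 - 0.4307i)|1⟩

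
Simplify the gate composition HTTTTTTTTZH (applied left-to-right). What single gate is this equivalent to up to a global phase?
X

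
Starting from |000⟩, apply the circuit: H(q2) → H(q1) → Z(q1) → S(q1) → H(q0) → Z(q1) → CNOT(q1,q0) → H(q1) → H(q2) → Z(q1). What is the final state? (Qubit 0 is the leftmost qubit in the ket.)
(1/√8 + (1/√8)i)|000⟩ + (-1/√8 + (1/√8)i)|010⟩ + (1/√8 + (1/√8)i)|100⟩ + (-1/√8 + (1/√8)i)|110⟩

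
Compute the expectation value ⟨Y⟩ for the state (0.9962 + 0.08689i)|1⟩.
0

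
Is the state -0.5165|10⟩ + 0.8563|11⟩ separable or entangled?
Separable

Writing the state as a|00⟩ + b|01⟩ + c|10⟩ + d|11⟩, it is a product state iff ad − bc = 0.
Here (a, b, c, d) = (0, 0, -0.5165, 0.8563): ad − bc = (0)(0.8563) − (0)(-0.5165) = 0, so the state is separable.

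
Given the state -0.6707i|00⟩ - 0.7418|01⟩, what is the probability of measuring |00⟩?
0.4498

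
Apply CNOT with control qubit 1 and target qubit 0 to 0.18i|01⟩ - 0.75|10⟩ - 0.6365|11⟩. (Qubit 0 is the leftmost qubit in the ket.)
-0.6365|01⟩ - 0.75|10⟩ + 0.18i|11⟩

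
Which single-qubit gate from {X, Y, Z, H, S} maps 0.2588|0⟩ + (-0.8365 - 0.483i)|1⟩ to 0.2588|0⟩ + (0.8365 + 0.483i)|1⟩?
Z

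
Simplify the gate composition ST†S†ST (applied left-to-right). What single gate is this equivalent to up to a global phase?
S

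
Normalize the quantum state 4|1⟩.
|1⟩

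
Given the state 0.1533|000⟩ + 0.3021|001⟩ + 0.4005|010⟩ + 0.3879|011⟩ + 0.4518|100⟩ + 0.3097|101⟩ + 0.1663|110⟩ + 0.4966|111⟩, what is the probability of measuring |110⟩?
0.02766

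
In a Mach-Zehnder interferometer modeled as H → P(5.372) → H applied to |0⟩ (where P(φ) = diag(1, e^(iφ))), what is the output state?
(0.8064 - 0.3951i)|0⟩ + (0.1936 + 0.3951i)|1⟩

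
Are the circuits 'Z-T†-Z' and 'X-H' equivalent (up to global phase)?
No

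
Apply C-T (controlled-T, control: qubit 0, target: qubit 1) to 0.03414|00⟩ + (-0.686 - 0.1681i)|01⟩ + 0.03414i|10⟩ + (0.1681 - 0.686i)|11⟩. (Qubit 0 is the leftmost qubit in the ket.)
0.03414|00⟩ + (-0.686 - 0.1681i)|01⟩ + 0.03414i|10⟩ + (0.6039 - 0.3662i)|11⟩

C-T leaves the control-|0⟩ kets |00⟩, |01⟩ unchanged and applies T to qubit 1 on the control-|1⟩ pair (|10⟩, |11⟩).
T = [[1, 0], [0, (1/√2 + (1/√2)i)]].
With a = amp(|10⟩) = 0.03414i and b = amp(|11⟩) = (0.1681 - 0.686i):
new amp(|10⟩) = (1)·a = 0.03414i
new amp(|11⟩) = (1/√2 + (1/√2)i)·b = (0.6039 - 0.3662i)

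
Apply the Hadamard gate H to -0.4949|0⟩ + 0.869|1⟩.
0.2645|0⟩ - 0.9644|1⟩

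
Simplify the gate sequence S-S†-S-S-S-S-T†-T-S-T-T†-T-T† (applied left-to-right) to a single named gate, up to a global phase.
S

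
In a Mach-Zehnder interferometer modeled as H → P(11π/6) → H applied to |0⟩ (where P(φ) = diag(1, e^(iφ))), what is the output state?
(0.933 - 0.25i)|0⟩ + (0.06699 + 0.25i)|1⟩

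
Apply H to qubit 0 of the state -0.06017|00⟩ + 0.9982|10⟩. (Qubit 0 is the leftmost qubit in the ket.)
0.6633|00⟩ - 0.7484|10⟩

H on qubit 0 mixes each pair of kets that differ only in qubit 0: amplitudes (a, b) of (|…0…⟩, |…1…⟩) become ((a + b)/√2, (a − b)/√2). Kets absent from the input have amplitude 0.
(|00⟩, |10⟩): (a, b) = (-0.06017, 0.9982) → (0.6633, -0.7484)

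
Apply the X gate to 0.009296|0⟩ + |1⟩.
|0⟩ + 0.009296|1⟩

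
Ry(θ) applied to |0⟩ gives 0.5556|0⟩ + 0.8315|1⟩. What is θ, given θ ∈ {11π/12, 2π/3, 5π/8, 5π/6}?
5π/8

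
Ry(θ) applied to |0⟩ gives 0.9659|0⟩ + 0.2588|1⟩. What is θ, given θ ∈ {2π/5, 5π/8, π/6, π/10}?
π/6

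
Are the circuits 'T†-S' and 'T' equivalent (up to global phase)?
Yes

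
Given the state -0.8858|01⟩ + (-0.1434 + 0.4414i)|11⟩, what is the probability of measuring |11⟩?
0.2154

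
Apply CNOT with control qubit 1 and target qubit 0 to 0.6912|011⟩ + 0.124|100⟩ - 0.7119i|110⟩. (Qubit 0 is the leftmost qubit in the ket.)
-0.7119i|010⟩ + 0.124|100⟩ + 0.6912|111⟩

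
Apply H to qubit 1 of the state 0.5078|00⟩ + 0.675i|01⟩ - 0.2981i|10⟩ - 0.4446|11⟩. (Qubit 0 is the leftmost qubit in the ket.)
(0.3591 + 0.4773i)|00⟩ + (0.3591 - 0.4773i)|01⟩ + (-0.3144 - 0.2108i)|10⟩ + (0.3144 - 0.2108i)|11⟩

H on qubit 1 mixes each pair of kets that differ only in qubit 1: amplitudes (a, b) of (|…0…⟩, |…1…⟩) become ((a + b)/√2, (a − b)/√2). Kets absent from the input have amplitude 0.
(|00⟩, |01⟩): (a, b) = (0.5078, 0.675i) → ((0.3591 + 0.4773i), (0.3591 - 0.4773i))
(|10⟩, |11⟩): (a, b) = (-0.2981i, -0.4446) → ((-0.3144 - 0.2108i), (0.3144 - 0.2108i))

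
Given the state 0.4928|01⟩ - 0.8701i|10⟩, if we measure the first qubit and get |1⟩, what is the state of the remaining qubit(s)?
-i|0⟩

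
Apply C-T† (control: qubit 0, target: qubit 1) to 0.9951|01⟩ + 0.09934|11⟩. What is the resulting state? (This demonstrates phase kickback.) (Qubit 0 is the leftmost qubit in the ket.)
0.9951|01⟩ + (0.07024 - 0.07024i)|11⟩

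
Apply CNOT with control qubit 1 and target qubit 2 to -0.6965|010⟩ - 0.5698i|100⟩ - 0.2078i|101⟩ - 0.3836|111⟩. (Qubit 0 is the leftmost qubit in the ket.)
-0.6965|011⟩ - 0.5698i|100⟩ - 0.2078i|101⟩ - 0.3836|110⟩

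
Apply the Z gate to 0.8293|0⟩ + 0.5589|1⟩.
0.8293|0⟩ - 0.5589|1⟩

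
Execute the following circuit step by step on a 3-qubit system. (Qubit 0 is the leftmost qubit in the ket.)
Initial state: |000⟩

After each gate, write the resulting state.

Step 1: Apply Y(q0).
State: i|100⟩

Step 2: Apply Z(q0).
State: -i|100⟩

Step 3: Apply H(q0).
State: -(1/√2)i|000⟩ + (1/√2)i|100⟩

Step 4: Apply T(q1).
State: -(1/√2)i|000⟩ + (1/√2)i|100⟩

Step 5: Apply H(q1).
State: -(1/2)i|000⟩ - (1/2)i|010⟩ + (1/2)i|100⟩ + (1/2)i|110⟩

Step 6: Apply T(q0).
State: -(1/2)i|000⟩ - (1/2)i|010⟩ + (-1/√8 + (1/√8)i)|100⟩ + (-1/√8 + (1/√8)i)|110⟩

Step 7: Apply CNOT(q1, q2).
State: -(1/2)i|000⟩ - (1/2)i|011⟩ + (-1/√8 + (1/√8)i)|100⟩ + (-1/√8 + (1/√8)i)|111⟩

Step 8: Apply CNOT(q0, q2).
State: -(1/2)i|000⟩ - (1/2)i|011⟩ + (-1/√8 + (1/√8)i)|101⟩ + (-1/√8 + (1/√8)i)|110⟩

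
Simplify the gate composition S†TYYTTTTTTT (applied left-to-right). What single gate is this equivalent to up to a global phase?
S†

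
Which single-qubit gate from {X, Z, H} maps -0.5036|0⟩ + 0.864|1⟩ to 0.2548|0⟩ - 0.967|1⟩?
H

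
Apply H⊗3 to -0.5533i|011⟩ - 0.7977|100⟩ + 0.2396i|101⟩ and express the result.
(-0.282 - 0.1109i)|000⟩ + (-0.282 + 0.1109i)|001⟩ + (-0.282 + 0.2803i)|010⟩ + (-0.282 - 0.2803i)|011⟩ + (0.282 - 0.2803i)|100⟩ + (0.282 + 0.2803i)|101⟩ + (0.282 + 0.1109i)|110⟩ + (0.282 - 0.1109i)|111⟩

H⊗3 gives amp(|y⟩) = (1/2√2) Σ_x (−1)^(x·y) amp(|x⟩), where x·y is the number of positions in which both x and y have a 1.
|000⟩: (-0.5533i - 0.7977 + 0.2396i)/(2√2) = (-0.282 - 0.1109i)
|001⟩: (0.5533i - 0.7977 - 0.2396i)/(2√2) = (-0.282 + 0.1109i)
|010⟩: (0.5533i - 0.7977 + 0.2396i)/(2√2) = (-0.282 + 0.2803i)
|011⟩: (-0.5533i - 0.7977 - 0.2396i)/(2√2) = (-0.282 - 0.2803i)
|100⟩: (-0.5533i + 0.7977 - 0.2396i)/(2√2) = (0.282 - 0.2803i)
|101⟩: (0.5533i + 0.7977 + 0.2396i)/(2√2) = (0.282 + 0.2803i)
|110⟩: (0.5533i + 0.7977 - 0.2396i)/(2√2) = (0.282 + 0.1109i)
|111⟩: (-0.5533i + 0.7977 + 0.2396i)/(2√2) = (0.282 - 0.1109i)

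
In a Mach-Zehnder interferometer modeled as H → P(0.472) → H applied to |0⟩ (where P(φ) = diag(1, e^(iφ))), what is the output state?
(0.9453 + 0.2273i)|0⟩ + (0.05467 - 0.2273i)|1⟩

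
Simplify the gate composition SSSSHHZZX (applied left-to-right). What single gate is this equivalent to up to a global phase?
X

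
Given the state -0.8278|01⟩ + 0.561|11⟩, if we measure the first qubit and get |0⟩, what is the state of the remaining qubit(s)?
-|1⟩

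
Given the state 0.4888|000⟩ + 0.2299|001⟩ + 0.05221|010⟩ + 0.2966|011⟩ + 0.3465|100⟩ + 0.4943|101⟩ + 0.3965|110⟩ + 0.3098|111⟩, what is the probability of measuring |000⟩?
0.2389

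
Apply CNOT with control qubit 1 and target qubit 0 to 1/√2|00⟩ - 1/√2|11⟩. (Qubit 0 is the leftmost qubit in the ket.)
1/√2|00⟩ - 1/√2|01⟩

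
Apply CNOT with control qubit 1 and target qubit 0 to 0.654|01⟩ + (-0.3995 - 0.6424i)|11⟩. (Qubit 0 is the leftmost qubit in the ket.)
(-0.3995 - 0.6424i)|01⟩ + 0.654|11⟩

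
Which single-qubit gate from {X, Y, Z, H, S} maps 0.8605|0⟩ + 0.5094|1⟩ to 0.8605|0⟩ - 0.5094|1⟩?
Z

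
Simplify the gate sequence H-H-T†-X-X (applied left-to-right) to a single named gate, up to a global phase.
T†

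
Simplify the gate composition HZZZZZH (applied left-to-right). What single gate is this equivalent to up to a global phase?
X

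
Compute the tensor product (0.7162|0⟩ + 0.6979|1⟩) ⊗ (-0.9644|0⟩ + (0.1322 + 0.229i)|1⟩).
-0.6907|00⟩ + (0.09468 + 0.164i)|01⟩ - 0.6731|10⟩ + (0.09226 + 0.1598i)|11⟩

amp(|b₁b₂…⟩) = product of the factor amplitudes for bits b₁, b₂, …; only kets whose every factor amplitude is nonzero survive.
|00⟩: (0.7162)(-0.9644) = -0.6907
|01⟩: (0.7162)(0.1322 + 0.229i) = (0.09468 + 0.164i)
|10⟩: (0.6979)(-0.9644) = -0.6731
|11⟩: (0.6979)(0.1322 + 0.229i) = (0.09226 + 0.1598i)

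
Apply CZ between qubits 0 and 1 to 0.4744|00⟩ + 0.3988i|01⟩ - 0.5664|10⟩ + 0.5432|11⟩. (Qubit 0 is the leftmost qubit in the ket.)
0.4744|00⟩ + 0.3988i|01⟩ - 0.5664|10⟩ - 0.5432|11⟩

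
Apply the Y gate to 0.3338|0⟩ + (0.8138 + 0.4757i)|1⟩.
(0.4757 - 0.8138i)|0⟩ + 0.3338i|1⟩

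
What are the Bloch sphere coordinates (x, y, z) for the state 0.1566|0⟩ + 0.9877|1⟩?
(0.3093, 0, -0.951)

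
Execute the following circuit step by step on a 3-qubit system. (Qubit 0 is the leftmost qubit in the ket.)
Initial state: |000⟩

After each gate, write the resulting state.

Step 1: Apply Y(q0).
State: i|100⟩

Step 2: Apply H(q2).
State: (1/√2)i|100⟩ + (1/√2)i|101⟩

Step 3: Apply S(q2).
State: (1/√2)i|100⟩ - 1/√2|101⟩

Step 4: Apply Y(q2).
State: (1/√2)i|100⟩ - 1/√2|101⟩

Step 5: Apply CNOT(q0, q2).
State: -1/√2|100⟩ + (1/√2)i|101⟩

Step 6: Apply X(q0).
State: -1/√2|000⟩ + (1/√2)i|001⟩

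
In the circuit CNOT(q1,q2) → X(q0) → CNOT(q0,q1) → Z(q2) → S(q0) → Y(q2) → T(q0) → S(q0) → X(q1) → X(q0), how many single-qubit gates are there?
8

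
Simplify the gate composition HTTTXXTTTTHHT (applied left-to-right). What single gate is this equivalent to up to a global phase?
H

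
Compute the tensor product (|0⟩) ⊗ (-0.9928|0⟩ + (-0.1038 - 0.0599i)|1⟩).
-0.9928|00⟩ + (-0.1038 - 0.0599i)|01⟩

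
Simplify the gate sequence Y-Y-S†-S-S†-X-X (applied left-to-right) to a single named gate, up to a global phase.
S†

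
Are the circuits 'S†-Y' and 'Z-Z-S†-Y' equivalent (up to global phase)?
Yes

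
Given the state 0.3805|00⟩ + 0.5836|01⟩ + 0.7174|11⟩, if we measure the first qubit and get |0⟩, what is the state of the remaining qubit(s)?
0.5462|0⟩ + 0.8377|1⟩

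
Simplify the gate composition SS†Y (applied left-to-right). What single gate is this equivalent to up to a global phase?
Y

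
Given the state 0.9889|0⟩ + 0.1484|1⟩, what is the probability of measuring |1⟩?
0.02202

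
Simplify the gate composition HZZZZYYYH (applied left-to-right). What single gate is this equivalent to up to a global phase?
Y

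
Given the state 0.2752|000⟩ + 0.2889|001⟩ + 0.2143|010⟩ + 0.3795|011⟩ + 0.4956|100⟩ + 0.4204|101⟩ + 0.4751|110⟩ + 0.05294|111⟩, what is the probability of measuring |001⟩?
0.08346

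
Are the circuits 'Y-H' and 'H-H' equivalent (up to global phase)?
No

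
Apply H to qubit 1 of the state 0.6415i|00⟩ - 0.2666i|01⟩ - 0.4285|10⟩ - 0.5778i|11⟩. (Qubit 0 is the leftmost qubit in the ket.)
0.2651i|00⟩ + 0.6421i|01⟩ + (-0.303 - 0.4086i)|10⟩ + (-0.303 + 0.4086i)|11⟩

H on qubit 1 mixes each pair of kets that differ only in qubit 1: amplitudes (a, b) of (|…0…⟩, |…1…⟩) become ((a + b)/√2, (a − b)/√2). Kets absent from the input have amplitude 0.
(|00⟩, |01⟩): (a, b) = (0.6415i, -0.2666i) → (0.2651i, 0.6421i)
(|10⟩, |11⟩): (a, b) = (-0.4285, -0.5778i) → ((-0.303 - 0.4086i), (-0.303 + 0.4086i))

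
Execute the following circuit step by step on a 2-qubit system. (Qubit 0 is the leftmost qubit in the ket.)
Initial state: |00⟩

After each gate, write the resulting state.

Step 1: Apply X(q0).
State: |10⟩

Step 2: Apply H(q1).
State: 1/√2|10⟩ + 1/√2|11⟩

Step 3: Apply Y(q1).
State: -(1/√2)i|10⟩ + (1/√2)i|11⟩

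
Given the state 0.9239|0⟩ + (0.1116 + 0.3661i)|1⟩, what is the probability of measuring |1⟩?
0.1465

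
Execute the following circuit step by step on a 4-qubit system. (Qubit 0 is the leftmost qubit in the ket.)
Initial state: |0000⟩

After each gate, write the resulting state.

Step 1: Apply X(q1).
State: |0100⟩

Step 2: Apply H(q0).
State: 1/√2|0100⟩ + 1/√2|1100⟩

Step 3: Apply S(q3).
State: 1/√2|0100⟩ + 1/√2|1100⟩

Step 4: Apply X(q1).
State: 1/√2|0000⟩ + 1/√2|1000⟩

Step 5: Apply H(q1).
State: 1/2|0000⟩ + 1/2|0100⟩ + 1/2|1000⟩ + 1/2|1100⟩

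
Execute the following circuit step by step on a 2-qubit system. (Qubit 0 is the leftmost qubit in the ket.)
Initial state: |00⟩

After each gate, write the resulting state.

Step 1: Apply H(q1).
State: 1/√2|00⟩ + 1/√2|01⟩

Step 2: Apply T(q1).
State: 1/√2|00⟩ + (1/2 + (1/2)i)|01⟩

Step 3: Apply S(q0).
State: 1/√2|00⟩ + (1/2 + (1/2)i)|01⟩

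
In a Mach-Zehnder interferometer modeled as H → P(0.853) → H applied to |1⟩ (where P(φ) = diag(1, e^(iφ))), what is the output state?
(0.1711 - 0.3766i)|0⟩ + (0.8289 + 0.3766i)|1⟩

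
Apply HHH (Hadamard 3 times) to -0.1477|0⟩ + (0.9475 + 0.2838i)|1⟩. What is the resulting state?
(0.5655 + 0.2007i)|0⟩ + (-0.7744 - 0.2007i)|1⟩

H² = I, so H^3 = H: a single Hadamard. With (a, b) = (-0.1477, (0.9475 + 0.2838i)), H gives ((a + b)/√2, (a − b)/√2) = ((0.5655 + 0.2007i), (-0.7744 - 0.2007i)).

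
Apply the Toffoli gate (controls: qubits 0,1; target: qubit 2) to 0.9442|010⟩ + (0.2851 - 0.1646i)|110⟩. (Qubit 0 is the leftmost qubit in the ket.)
0.9442|010⟩ + (0.2851 - 0.1646i)|111⟩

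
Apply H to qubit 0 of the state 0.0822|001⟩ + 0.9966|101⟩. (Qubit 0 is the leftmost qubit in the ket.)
0.7628|001⟩ - 0.6466|101⟩

H on qubit 0 mixes each pair of kets that differ only in qubit 0: amplitudes (a, b) of (|…0…⟩, |…1…⟩) become ((a + b)/√2, (a − b)/√2). Kets absent from the input have amplitude 0.
(|001⟩, |101⟩): (a, b) = (0.0822, 0.9966) → (0.7628, -0.6466)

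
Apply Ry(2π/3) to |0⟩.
1/2|0⟩ + 0.866|1⟩

Ry(2π/3) = [[cos(θ/2), −sin(θ/2)], [sin(θ/2), cos(θ/2)]]; θ = 2π/3, cos(θ/2) ≈ 0.5, sin(θ/2) ≈ 0.866025.
With a = amp(|0⟩) = 1 and b = amp(|1⟩) = 0:
new amp(|0⟩) = (0.5)·a + (-0.866025)·b = 1/2
new amp(|1⟩) = (0.866025)·a + (0.5)·b = 0.866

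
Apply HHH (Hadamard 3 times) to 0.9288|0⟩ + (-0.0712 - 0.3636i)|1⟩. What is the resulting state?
(0.6064 - 0.2571i)|0⟩ + (1/√2 + 0.2571i)|1⟩

H² = I, so H^3 = H: a single Hadamard. With (a, b) = (0.9288, (-0.0712 - 0.3636i)), H gives ((a + b)/√2, (a − b)/√2) = ((0.6064 - 0.2571i), (1/√2 + 0.2571i)).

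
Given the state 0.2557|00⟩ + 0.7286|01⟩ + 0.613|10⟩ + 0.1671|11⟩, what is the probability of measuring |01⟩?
0.5309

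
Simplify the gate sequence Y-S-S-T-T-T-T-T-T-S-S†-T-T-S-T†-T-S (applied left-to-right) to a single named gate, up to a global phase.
Y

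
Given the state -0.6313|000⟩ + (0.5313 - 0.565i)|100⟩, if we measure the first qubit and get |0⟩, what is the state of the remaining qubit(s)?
-|00⟩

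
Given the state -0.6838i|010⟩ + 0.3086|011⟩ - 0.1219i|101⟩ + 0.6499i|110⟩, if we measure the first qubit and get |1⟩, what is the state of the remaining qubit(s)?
-0.1844i|01⟩ + 0.9829i|10⟩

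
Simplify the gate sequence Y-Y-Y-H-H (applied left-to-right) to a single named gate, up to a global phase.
Y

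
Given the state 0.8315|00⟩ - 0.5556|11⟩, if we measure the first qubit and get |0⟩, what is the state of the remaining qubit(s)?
|0⟩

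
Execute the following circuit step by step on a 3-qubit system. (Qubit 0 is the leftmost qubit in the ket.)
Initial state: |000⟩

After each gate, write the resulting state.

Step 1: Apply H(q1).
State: 1/√2|000⟩ + 1/√2|010⟩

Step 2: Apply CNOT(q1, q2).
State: 1/√2|000⟩ + 1/√2|011⟩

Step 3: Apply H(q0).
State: 1/2|000⟩ + 1/2|011⟩ + 1/2|100⟩ + 1/2|111⟩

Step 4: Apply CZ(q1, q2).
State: 1/2|000⟩ - 1/2|011⟩ + 1/2|100⟩ - 1/2|111⟩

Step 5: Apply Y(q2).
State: (1/2)i|001⟩ + (1/2)i|010⟩ + (1/2)i|101⟩ + (1/2)i|110⟩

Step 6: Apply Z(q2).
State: -(1/2)i|001⟩ + (1/2)i|010⟩ - (1/2)i|101⟩ + (1/2)i|110⟩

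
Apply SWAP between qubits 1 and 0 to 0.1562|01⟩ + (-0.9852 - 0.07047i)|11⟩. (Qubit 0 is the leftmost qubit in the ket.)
0.1562|10⟩ + (-0.9852 - 0.07047i)|11⟩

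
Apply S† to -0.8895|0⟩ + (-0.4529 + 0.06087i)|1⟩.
-0.8895|0⟩ + (0.06087 + 0.4529i)|1⟩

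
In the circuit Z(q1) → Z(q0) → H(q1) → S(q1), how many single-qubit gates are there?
4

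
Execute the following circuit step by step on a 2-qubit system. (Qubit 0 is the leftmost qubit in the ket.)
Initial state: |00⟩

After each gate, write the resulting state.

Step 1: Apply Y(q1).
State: i|01⟩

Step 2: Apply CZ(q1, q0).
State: i|01⟩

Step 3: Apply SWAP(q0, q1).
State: i|10⟩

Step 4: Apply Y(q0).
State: |00⟩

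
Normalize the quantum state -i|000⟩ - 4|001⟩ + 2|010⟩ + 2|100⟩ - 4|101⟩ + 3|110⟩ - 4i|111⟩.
-0.1231i|000⟩ - 0.4924|001⟩ + 0.2462|010⟩ + 0.2462|100⟩ - 0.4924|101⟩ + 0.3693|110⟩ - 0.4924i|111⟩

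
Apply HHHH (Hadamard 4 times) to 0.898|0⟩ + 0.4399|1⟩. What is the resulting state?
0.898|0⟩ + 0.4399|1⟩

H² = I, so an even number of Hadamards cancels: H^4 = I and the state is unchanged.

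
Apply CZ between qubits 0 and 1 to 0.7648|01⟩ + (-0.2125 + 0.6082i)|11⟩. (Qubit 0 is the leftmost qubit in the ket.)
0.7648|01⟩ + (0.2125 - 0.6082i)|11⟩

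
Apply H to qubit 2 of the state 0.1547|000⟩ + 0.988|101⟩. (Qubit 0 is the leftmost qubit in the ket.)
0.1094|000⟩ + 0.1094|001⟩ + 0.6986|100⟩ - 0.6986|101⟩

H on qubit 2 mixes each pair of kets that differ only in qubit 2: amplitudes (a, b) of (|…0…⟩, |…1…⟩) become ((a + b)/√2, (a − b)/√2). Kets absent from the input have amplitude 0.
(|000⟩, |001⟩): (a, b) = (0.1547, 0) → (0.1094, 0.1094)
(|100⟩, |101⟩): (a, b) = (0, 0.988) → (0.6986, -0.6986)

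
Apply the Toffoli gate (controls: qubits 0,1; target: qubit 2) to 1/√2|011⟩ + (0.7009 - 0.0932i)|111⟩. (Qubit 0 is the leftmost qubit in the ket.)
1/√2|011⟩ + (0.7009 - 0.0932i)|110⟩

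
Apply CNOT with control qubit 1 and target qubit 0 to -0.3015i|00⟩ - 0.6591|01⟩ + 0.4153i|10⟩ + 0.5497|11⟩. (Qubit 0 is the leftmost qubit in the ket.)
-0.3015i|00⟩ + 0.5497|01⟩ + 0.4153i|10⟩ - 0.6591|11⟩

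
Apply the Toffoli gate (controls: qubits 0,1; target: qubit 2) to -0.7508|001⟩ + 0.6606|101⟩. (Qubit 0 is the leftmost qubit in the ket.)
-0.7508|001⟩ + 0.6606|101⟩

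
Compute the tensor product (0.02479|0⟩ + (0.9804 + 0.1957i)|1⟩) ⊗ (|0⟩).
0.02479|00⟩ + (0.9804 + 0.1957i)|10⟩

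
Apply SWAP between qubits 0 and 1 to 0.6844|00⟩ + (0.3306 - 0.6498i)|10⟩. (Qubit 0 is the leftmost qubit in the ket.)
0.6844|00⟩ + (0.3306 - 0.6498i)|01⟩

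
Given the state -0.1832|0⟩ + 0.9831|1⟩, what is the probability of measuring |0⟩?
0.03356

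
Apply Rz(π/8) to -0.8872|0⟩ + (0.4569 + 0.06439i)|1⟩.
(-0.8702 + 0.1731i)|0⟩ + (0.4356 + 0.1523i)|1⟩

Rz(π/8) = [[e^(−iθ/2), 0], [0, e^(iθ/2)]] with e^(±iθ/2) = cos(θ/2) ± i·sin(θ/2); θ = π/8, cos(θ/2) ≈ 0.980785, sin(θ/2) ≈ 0.19509.
With a = amp(|0⟩) = -0.8872 and b = amp(|1⟩) = (0.4569 + 0.06439i):
new amp(|0⟩) = (0.980785 - 0.19509i)·a = (-0.8702 + 0.1731i)
new amp(|1⟩) = (0.980785 + 0.19509i)·b = (0.4356 + 0.1523i)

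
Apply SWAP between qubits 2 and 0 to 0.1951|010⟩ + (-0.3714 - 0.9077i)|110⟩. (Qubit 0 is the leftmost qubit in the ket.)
0.1951|010⟩ + (-0.3714 - 0.9077i)|011⟩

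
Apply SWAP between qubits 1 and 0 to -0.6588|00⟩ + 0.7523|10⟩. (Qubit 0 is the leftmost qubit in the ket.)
-0.6588|00⟩ + 0.7523|01⟩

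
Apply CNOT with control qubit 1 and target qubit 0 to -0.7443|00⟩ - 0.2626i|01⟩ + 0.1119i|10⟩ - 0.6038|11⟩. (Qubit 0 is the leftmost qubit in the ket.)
-0.7443|00⟩ - 0.6038|01⟩ + 0.1119i|10⟩ - 0.2626i|11⟩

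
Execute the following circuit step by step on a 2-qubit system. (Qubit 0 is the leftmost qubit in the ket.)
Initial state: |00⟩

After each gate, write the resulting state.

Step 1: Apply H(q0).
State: 1/√2|00⟩ + 1/√2|10⟩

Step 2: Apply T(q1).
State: 1/√2|00⟩ + 1/√2|10⟩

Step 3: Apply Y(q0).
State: -(1/√2)i|00⟩ + (1/√2)i|10⟩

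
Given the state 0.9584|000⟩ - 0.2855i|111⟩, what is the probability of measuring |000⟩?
0.9185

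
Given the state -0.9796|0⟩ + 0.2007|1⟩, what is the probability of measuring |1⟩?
0.04028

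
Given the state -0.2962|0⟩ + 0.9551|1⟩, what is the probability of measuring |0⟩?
0.08773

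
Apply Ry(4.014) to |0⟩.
-0.4225|0⟩ + 0.9064|1⟩

Ry(4.014) = [[cos(θ/2), −sin(θ/2)], [sin(θ/2), cos(θ/2)]]; θ = 4.014, cos(θ/2) ≈ -0.422502, sin(θ/2) ≈ 0.906362.
With a = amp(|0⟩) = 1 and b = amp(|1⟩) = 0:
new amp(|0⟩) = (-0.422502)·a + (-0.906362)·b = -0.4225
new amp(|1⟩) = (0.906362)·a + (-0.422502)·b = 0.9064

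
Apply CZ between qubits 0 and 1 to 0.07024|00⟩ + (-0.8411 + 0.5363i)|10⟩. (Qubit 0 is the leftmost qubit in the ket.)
0.07024|00⟩ + (-0.8411 + 0.5363i)|10⟩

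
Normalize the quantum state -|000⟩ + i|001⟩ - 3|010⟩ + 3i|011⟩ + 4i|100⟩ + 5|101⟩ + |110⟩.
-0.127|000⟩ + 0.127i|001⟩ - 0.381|010⟩ + 0.381i|011⟩ + 0.508i|100⟩ + 0.635|101⟩ + 0.127|110⟩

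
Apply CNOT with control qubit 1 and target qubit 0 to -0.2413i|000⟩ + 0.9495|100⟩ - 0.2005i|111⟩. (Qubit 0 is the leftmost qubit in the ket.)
-0.2413i|000⟩ - 0.2005i|011⟩ + 0.9495|100⟩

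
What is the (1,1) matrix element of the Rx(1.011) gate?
0.8749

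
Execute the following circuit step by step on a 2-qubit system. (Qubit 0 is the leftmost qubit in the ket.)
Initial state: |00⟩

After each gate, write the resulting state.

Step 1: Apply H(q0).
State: 1/√2|00⟩ + 1/√2|10⟩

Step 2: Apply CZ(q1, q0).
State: 1/√2|00⟩ + 1/√2|10⟩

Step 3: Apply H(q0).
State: |00⟩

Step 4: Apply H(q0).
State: 1/√2|00⟩ + 1/√2|10⟩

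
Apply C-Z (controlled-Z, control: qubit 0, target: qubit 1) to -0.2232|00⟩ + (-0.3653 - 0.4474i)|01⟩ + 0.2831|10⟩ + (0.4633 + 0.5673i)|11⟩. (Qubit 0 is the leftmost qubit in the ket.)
-0.2232|00⟩ + (-0.3653 - 0.4474i)|01⟩ + 0.2831|10⟩ + (-0.4633 - 0.5673i)|11⟩

C-Z leaves the control-|0⟩ kets |00⟩, |01⟩ unchanged and applies Z to qubit 1 on the control-|1⟩ pair (|10⟩, |11⟩).
Z = [[1, 0], [0, -1]].
With a = amp(|10⟩) = 0.2831 and b = amp(|11⟩) = (0.4633 + 0.5673i):
new amp(|10⟩) = (1)·a = 0.2831
new amp(|11⟩) = (-1)·b = (-0.4633 - 0.5673i)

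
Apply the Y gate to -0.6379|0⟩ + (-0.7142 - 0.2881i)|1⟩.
(-0.2881 + 0.7142i)|0⟩ - 0.6379i|1⟩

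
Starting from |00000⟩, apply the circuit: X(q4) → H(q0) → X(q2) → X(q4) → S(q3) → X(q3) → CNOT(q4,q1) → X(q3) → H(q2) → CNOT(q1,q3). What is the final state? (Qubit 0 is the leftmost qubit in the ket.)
1/2|00000⟩ - 1/2|00100⟩ + 1/2|10000⟩ - 1/2|10100⟩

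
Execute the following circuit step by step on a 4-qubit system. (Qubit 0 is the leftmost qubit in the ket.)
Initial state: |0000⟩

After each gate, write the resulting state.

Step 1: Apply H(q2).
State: 1/√2|0000⟩ + 1/√2|0010⟩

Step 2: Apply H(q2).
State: |0000⟩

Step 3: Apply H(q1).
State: 1/√2|0000⟩ + 1/√2|0100⟩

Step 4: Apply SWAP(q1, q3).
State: 1/√2|0000⟩ + 1/√2|0001⟩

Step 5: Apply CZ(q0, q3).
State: 1/√2|0000⟩ + 1/√2|0001⟩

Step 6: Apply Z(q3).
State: 1/√2|0000⟩ - 1/√2|0001⟩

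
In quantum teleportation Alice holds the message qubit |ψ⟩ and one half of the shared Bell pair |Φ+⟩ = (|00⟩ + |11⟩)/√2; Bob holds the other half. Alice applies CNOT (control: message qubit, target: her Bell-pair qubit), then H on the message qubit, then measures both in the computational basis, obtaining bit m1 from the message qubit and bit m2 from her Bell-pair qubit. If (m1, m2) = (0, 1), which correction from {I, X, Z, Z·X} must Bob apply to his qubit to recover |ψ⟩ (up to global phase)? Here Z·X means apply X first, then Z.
X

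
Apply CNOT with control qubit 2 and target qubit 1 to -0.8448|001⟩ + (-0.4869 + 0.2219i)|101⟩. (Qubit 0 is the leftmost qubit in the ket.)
-0.8448|011⟩ + (-0.4869 + 0.2219i)|111⟩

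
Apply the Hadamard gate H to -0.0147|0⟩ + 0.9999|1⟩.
0.6966|0⟩ - 0.7174|1⟩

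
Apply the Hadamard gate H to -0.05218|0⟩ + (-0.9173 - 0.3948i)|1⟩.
(-0.6855 - 0.2792i)|0⟩ + (0.6117 + 0.2792i)|1⟩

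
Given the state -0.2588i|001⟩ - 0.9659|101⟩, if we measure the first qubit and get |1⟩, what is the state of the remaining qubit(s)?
-|01⟩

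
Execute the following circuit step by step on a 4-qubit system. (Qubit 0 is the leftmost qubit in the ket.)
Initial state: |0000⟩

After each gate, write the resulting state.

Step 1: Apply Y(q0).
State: i|1000⟩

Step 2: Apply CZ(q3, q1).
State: i|1000⟩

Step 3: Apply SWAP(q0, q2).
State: i|0010⟩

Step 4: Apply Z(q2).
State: -i|0010⟩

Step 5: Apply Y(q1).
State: |0110⟩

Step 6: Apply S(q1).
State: i|0110⟩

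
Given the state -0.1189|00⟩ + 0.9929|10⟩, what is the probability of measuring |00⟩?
0.01414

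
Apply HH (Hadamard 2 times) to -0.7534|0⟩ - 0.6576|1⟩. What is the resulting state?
-0.7534|0⟩ - 0.6576|1⟩

H² = I, so an even number of Hadamards cancels: H^2 = I and the state is unchanged.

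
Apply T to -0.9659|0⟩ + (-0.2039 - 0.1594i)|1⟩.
-0.9659|0⟩ + (-0.03147 - 0.2569i)|1⟩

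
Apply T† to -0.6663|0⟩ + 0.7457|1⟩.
-0.6663|0⟩ + (0.5273 - 0.5273i)|1⟩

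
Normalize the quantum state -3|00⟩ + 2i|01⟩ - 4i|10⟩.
-0.5571|00⟩ + 0.3714i|01⟩ - 0.7428i|10⟩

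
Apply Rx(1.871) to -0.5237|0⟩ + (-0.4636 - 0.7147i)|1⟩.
(-0.886 + 0.3731i)|0⟩ + (-0.2751 - 0.00259i)|1⟩

Rx(1.871) = [[cos(θ/2), −i·sin(θ/2)], [−i·sin(θ/2), cos(θ/2)]]; θ = 1.871, cos(θ/2) ≈ 0.593416, sin(θ/2) ≈ 0.804896.
With a = amp(|0⟩) = -0.5237 and b = amp(|1⟩) = (-0.4636 - 0.7147i):
new amp(|0⟩) = (0.593416)·a + (-0.804896i)·b = (-0.886 + 0.3731i)
new amp(|1⟩) = (-0.804896i)·a + (0.593416)·b = (-0.2751 - 0.00259i)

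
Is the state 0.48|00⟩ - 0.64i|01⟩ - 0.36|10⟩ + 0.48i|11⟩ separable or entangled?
Separable

Writing the state as a|00⟩ + b|01⟩ + c|10⟩ + d|11⟩, it is a product state iff ad − bc = 0.
Here (a, b, c, d) = (0.48, -0.64i, -0.36, 0.48i): ad − bc = (0.48)(0.48i) − (-0.64i)(-0.36) = 0, so the state is separable.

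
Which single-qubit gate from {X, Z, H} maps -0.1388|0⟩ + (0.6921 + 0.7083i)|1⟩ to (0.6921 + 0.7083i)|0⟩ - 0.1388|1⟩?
X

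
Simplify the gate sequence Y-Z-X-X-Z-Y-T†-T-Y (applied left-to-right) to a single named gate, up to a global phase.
Y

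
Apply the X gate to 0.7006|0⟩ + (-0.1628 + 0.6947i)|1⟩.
(-0.1628 + 0.6947i)|0⟩ + 0.7006|1⟩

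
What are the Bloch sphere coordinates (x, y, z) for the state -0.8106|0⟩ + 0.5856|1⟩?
(-0.9494, 0, 0.3141)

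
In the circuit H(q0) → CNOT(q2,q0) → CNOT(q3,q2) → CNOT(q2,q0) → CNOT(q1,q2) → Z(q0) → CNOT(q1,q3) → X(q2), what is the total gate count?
8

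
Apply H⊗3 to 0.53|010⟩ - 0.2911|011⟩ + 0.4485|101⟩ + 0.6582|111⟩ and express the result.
0.4757|000⟩ - 0.101|001⟩ - 0.1586|010⟩ - 0.2162|011⟩ - 0.3068|100⟩ + 0.6816|101⟩ - 0.01032|110⟩ - 0.3644|111⟩

H⊗3 gives amp(|y⟩) = (1/2√2) Σ_x (−1)^(x·y) amp(|x⟩), where x·y is the number of positions in which both x and y have a 1.
|000⟩: (0.53 - 0.2911 + 0.4485 + 0.6582)/(2√2) = 0.4757
|001⟩: (0.53 + 0.2911 - 0.4485 - 0.6582)/(2√2) = -0.101
|010⟩: (-0.53 + 0.2911 + 0.4485 - 0.6582)/(2√2) = -0.1586
|011⟩: (-0.53 - 0.2911 - 0.4485 + 0.6582)/(2√2) = -0.2162
|100⟩: (0.53 - 0.2911 - 0.4485 - 0.6582)/(2√2) = -0.3068
|101⟩: (0.53 + 0.2911 + 0.4485 + 0.6582)/(2√2) = 0.6816
|110⟩: (-0.53 + 0.2911 - 0.4485 + 0.6582)/(2√2) = -0.01032
|111⟩: (-0.53 - 0.2911 + 0.4485 - 0.6582)/(2√2) = -0.3644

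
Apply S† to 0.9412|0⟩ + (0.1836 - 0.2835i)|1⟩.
0.9412|0⟩ + (-0.2835 - 0.1836i)|1⟩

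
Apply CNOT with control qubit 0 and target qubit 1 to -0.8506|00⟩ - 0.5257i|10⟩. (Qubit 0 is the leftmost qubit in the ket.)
-0.8506|00⟩ - 0.5257i|11⟩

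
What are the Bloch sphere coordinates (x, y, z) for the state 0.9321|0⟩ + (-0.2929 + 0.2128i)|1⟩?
(-0.546, 0.3967, 0.7377)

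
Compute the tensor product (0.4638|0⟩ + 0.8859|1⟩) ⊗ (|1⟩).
0.4638|01⟩ + 0.8859|11⟩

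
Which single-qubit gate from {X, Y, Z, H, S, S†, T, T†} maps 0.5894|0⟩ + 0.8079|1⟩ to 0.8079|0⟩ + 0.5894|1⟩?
X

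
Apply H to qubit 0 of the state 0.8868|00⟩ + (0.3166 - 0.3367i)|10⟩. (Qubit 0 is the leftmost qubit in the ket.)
(0.8509 - 0.2381i)|00⟩ + (0.4032 + 0.2381i)|10⟩

H on qubit 0 mixes each pair of kets that differ only in qubit 0: amplitudes (a, b) of (|…0…⟩, |…1…⟩) become ((a + b)/√2, (a − b)/√2). Kets absent from the input have amplitude 0.
(|00⟩, |10⟩): (a, b) = (0.8868, (0.3166 - 0.3367i)) → ((0.8509 - 0.2381i), (0.4032 + 0.2381i))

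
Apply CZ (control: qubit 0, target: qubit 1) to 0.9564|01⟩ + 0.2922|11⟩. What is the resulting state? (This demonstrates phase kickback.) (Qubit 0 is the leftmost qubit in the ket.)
0.9564|01⟩ - 0.2922|11⟩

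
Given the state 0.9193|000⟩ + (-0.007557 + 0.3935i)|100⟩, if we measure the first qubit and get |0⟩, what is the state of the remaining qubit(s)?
|00⟩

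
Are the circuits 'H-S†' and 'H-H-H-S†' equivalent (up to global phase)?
Yes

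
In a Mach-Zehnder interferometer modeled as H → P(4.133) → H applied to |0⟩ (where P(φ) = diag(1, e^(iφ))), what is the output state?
(0.2262 - 0.4184i)|0⟩ + (0.7738 + 0.4184i)|1⟩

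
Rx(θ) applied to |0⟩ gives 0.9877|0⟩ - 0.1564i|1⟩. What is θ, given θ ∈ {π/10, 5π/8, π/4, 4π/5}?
π/10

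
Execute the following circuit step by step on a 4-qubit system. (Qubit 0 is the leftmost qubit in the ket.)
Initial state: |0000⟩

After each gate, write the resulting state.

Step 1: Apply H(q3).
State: 1/√2|0000⟩ + 1/√2|0001⟩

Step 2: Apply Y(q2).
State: (1/√2)i|0010⟩ + (1/√2)i|0011⟩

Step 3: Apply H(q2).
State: (1/2)i|0000⟩ + (1/2)i|0001⟩ - (1/2)i|0010⟩ - (1/2)i|0011⟩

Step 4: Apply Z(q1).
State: (1/2)i|0000⟩ + (1/2)i|0001⟩ - (1/2)i|0010⟩ - (1/2)i|0011⟩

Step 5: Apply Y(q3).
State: 1/2|0000⟩ - 1/2|0001⟩ - 1/2|0010⟩ + 1/2|0011⟩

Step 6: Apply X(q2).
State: -1/2|0000⟩ + 1/2|0001⟩ + 1/2|0010⟩ - 1/2|0011⟩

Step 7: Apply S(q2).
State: -1/2|0000⟩ + 1/2|0001⟩ + (1/2)i|0010⟩ - (1/2)i|0011⟩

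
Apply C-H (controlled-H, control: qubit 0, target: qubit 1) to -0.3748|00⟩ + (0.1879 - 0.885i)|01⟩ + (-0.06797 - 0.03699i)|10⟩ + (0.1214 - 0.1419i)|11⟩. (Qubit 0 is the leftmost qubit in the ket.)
-0.3748|00⟩ + (0.1879 - 0.885i)|01⟩ + (0.03778 - 0.1265i)|10⟩ + (-0.1339 + 0.07418i)|11⟩

C-H leaves the control-|0⟩ kets |00⟩, |01⟩ unchanged and applies H to qubit 1 on the control-|1⟩ pair (|10⟩, |11⟩).
H = [[1/√2, 1/√2], [1/√2, -1/√2]].
With a = amp(|10⟩) = (-0.06797 - 0.03699i) and b = amp(|11⟩) = (0.1214 - 0.1419i):
new amp(|10⟩) = (1/√2)·a + (1/√2)·b = (0.03778 - 0.1265i)
new amp(|11⟩) = (1/√2)·a + (-1/√2)·b = (-0.1339 + 0.07418i)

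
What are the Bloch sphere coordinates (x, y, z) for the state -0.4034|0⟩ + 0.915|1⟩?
(-0.7382, 0, -0.6745)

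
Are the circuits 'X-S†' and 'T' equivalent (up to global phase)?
No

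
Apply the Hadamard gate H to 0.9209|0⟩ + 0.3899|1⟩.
0.9269|0⟩ + 0.3755|1⟩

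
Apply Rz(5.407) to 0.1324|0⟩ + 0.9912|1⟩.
(-0.1199 - 0.05617i)|0⟩ + (-0.8976 + 0.4205i)|1⟩

Rz(5.407) = [[e^(−iθ/2), 0], [0, e^(iθ/2)]] with e^(±iθ/2) = cos(θ/2) ± i·sin(θ/2); θ = 5.407, cos(θ/2) ≈ -0.905562, sin(θ/2) ≈ 0.424213.
With a = amp(|0⟩) = 0.1324 and b = amp(|1⟩) = 0.9912:
new amp(|0⟩) = (-0.905562 - 0.424213i)·a = (-0.1199 - 0.05617i)
new amp(|1⟩) = (-0.905562 + 0.424213i)·b = (-0.8976 + 0.4205i)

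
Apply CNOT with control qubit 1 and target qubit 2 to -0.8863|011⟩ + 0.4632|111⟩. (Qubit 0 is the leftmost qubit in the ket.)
-0.8863|010⟩ + 0.4632|110⟩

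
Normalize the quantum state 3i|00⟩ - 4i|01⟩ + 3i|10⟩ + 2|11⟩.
0.4867i|00⟩ - 0.6489i|01⟩ + 0.4867i|10⟩ + 0.3244|11⟩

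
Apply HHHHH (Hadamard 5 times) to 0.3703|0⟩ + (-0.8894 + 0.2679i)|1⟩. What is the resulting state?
(-0.3671 + 0.1894i)|0⟩ + (0.8907 - 0.1894i)|1⟩

H² = I, so H^5 = H: a single Hadamard. With (a, b) = (0.3703, (-0.8894 + 0.2679i)), H gives ((a + b)/√2, (a − b)/√2) = ((-0.3671 + 0.1894i), (0.8907 - 0.1894i)).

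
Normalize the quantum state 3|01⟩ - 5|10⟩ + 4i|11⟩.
0.4243|01⟩ - 1/√2|10⟩ + 0.5657i|11⟩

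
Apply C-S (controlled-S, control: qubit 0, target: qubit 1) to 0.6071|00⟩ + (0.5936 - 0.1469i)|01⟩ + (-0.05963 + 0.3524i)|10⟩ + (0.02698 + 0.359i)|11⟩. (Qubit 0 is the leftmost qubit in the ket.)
0.6071|00⟩ + (0.5936 - 0.1469i)|01⟩ + (-0.05963 + 0.3524i)|10⟩ + (-0.359 + 0.02698i)|11⟩

C-S leaves the control-|0⟩ kets |00⟩, |01⟩ unchanged and applies S to qubit 1 on the control-|1⟩ pair (|10⟩, |11⟩).
S = [[1, 0], [0, i]].
With a = amp(|10⟩) = (-0.05963 + 0.3524i) and b = amp(|11⟩) = (0.02698 + 0.359i):
new amp(|10⟩) = (1)·a = (-0.05963 + 0.3524i)
new amp(|11⟩) = (i)·b = (-0.359 + 0.02698i)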